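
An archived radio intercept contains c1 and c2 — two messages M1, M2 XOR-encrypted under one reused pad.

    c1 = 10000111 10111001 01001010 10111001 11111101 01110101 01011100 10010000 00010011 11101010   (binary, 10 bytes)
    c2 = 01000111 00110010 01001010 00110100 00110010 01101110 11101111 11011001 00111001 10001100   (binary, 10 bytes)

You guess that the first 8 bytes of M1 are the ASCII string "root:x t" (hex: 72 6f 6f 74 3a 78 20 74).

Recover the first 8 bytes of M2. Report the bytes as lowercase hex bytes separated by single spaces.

b2 e4 6f f9 f5 63 93 3d

First, c1 ⊕ c2 = (M1 ⊕ K) ⊕ (M2 ⊕ K) = M1 ⊕ M2, so the key drops out. Then M2 = (M1 ⊕ M2) ⊕ M1 over the first 8 bytes.
byte 0: (87 XOR 47) XOR 72 = c0 XOR 72 = b2
byte 1: (b9 XOR 32) XOR 6f = 8b XOR 6f = e4
byte 2: (4a XOR 4a) XOR 6f = 00 XOR 6f = 6f
byte 3: (b9 XOR 34) XOR 74 = 8d XOR 74 = f9
byte 4: (fd XOR 32) XOR 3a = cf XOR 3a = f5
byte 5: (75 XOR 6e) XOR 78 = 1b XOR 78 = 63
byte 6: (5c XOR ef) XOR 20 = b3 XOR 20 = 93
byte 7: (90 XOR d9) XOR 74 = 49 XOR 74 = 3d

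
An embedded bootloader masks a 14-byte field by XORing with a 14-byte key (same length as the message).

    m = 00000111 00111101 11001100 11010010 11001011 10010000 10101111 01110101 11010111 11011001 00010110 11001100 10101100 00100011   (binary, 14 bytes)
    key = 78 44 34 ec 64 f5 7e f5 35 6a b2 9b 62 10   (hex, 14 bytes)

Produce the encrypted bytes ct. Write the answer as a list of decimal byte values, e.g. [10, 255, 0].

07 ^ 78 = 7f
3d ^ 44 = 79
cc ^ 34 = f8
d2 ^ ec = 3e
cb ^ 64 = af
90 ^ f5 = 65
af ^ 7e = d1
75 ^ f5 = 80
d7 ^ 35 = e2
d9 ^ 6a = b3
16 ^ b2 = a4
cc ^ 9b = 57
ac ^ 62 = ce
23 ^ 10 = 33

[127, 121, 248, 62, 175, 101, 209, 128, 226, 179, 164, 87, 206, 51]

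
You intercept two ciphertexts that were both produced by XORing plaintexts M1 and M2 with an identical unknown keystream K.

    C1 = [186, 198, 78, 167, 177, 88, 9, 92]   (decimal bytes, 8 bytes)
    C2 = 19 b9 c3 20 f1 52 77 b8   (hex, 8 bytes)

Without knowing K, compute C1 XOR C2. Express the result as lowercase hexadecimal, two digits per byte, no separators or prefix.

C1 ⊕ C2 = (M1 ⊕ K) ⊕ (M2 ⊕ K) = M1 ⊕ M2 — the shared key cancels under XOR.
10111010 ^ 00011001 = 10100011
11000110 ^ 10111001 = 01111111
01001110 ^ 11000011 = 10001101
10100111 ^ 00100000 = 10000111
10110001 ^ 11110001 = 01000000
01011000 ^ 01010010 = 00001010
00001001 ^ 01110111 = 01111110
01011100 ^ 10111000 = 11100100

a37f8d87400a7ee4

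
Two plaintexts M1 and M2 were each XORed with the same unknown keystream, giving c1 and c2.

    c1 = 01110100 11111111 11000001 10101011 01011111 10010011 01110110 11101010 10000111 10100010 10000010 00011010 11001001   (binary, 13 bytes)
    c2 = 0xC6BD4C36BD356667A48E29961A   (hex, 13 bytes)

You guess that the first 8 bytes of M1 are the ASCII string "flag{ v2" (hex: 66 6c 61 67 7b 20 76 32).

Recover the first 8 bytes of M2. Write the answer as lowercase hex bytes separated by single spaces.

d4 2e ec fa 99 86 66 bf

First, c1 ⊕ c2 = (M1 ⊕ K) ⊕ (M2 ⊕ K) = M1 ⊕ M2, so the key drops out. Then M2 = (M1 ⊕ M2) ⊕ M1 over the first 8 bytes.
byte 0: (74 ⊕ c6) ⊕ 66 = b2 ⊕ 66 = d4
byte 1: (ff ⊕ bd) ⊕ 6c = 42 ⊕ 6c = 2e
byte 2: (c1 ⊕ 4c) ⊕ 61 = 8d ⊕ 61 = ec
byte 3: (ab ⊕ 36) ⊕ 67 = 9d ⊕ 67 = fa
byte 4: (5f ⊕ bd) ⊕ 7b = e2 ⊕ 7b = 99
byte 5: (93 ⊕ 35) ⊕ 20 = a6 ⊕ 20 = 86
byte 6: (76 ⊕ 66) ⊕ 76 = 10 ⊕ 76 = 66
byte 7: (ea ⊕ 67) ⊕ 32 = 8d ⊕ 32 = bf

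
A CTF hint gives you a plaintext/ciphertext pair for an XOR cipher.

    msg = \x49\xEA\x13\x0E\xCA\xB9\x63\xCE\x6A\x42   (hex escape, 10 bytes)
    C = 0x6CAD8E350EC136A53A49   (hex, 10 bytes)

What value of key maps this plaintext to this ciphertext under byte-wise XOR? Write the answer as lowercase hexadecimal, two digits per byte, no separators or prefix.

25479d3bc478556b500b

Since C = msg ⊕ key, XORing both sides with msg gives key = msg ⊕ C.
 73 ⊕ 108 =  37
234 ⊕ 173 =  71
 19 ⊕ 142 = 157
 14 ⊕  53 =  59
202 ⊕  14 = 196
185 ⊕ 193 = 120
 99 ⊕  54 =  85
206 ⊕ 165 = 107
106 ⊕  58 =  80
 66 ⊕  73 =  11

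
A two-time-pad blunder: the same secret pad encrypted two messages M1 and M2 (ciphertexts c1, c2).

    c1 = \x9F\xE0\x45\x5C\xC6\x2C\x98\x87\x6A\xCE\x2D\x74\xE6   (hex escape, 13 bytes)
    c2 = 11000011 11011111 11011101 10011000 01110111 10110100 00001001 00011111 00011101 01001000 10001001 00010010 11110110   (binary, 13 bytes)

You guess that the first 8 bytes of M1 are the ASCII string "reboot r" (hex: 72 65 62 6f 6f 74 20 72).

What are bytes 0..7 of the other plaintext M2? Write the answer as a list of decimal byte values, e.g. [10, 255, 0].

First, c1 ⊕ c2 = (M1 ⊕ K) ⊕ (M2 ⊕ K) = M1 ⊕ M2, so the key drops out. Then M2 = (M1 ⊕ M2) ⊕ M1 over the first 8 bytes.
byte 0: (9f ^ c3) ^ 72 = 5c ^ 72 = 2e
byte 1: (e0 ^ df) ^ 65 = 3f ^ 65 = 5a
byte 2: (45 ^ dd) ^ 62 = 98 ^ 62 = fa
byte 3: (5c ^ 98) ^ 6f = c4 ^ 6f = ab
byte 4: (c6 ^ 77) ^ 6f = b1 ^ 6f = de
byte 5: (2c ^ b4) ^ 74 = 98 ^ 74 = ec
byte 6: (98 ^ 09) ^ 20 = 91 ^ 20 = b1
byte 7: (87 ^ 1f) ^ 72 = 98 ^ 72 = ea

[46, 90, 250, 171, 222, 236, 177, 234]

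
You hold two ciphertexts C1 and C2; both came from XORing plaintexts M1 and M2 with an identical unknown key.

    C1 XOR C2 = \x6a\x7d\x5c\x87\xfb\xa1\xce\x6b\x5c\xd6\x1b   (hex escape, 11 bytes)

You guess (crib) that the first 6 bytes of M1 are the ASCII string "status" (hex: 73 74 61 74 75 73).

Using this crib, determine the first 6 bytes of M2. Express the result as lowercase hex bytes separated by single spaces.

Since C1 ⊕ C2 = M1 ⊕ M2, XORing with the guessed M1 bytes yields the corresponding M2 bytes: M2 = (C1 ⊕ C2) ⊕ M1.
106 ⊕ 115 =  25
125 ⊕ 116 =   9
 92 ⊕  97 =  61
135 ⊕ 116 = 243
251 ⊕ 117 = 142
161 ⊕ 115 = 210

19 09 3d f3 8e d2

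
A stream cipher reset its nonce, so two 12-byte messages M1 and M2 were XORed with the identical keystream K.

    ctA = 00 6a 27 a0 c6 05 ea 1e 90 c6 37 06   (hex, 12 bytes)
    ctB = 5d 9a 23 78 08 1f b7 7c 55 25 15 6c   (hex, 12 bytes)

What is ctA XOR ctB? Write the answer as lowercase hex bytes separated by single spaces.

5d f0 04 d8 ce 1a 5d 62 c5 e3 22 6a

ctA ⊕ ctB = (M1 ⊕ K) ⊕ (M2 ⊕ K) = M1 ⊕ M2 — the shared key cancels under XOR.
byte 0: 00 ⊕ 5d = 5d
byte 1: 6a ⊕ 9a = f0
byte 2: 27 ⊕ 23 = 04
byte 3: a0 ⊕ 78 = d8
byte 4: c6 ⊕ 08 = ce
byte 5: 05 ⊕ 1f = 1a
byte 6: ea ⊕ b7 = 5d
byte 7: 1e ⊕ 7c = 62
byte 8: 90 ⊕ 55 = c5
byte 9: c6 ⊕ 25 = e3
byte 10: 37 ⊕ 15 = 22
byte 11: 06 ⊕ 6c = 6a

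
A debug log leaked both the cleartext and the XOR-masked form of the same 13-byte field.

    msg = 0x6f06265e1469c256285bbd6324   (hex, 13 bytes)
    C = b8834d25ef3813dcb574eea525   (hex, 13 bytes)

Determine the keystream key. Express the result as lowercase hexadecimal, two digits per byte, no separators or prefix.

Since C = msg ⊕ key, XORing both sides with msg gives key = msg ⊕ C.
byte 0: 6f XOR b8 = d7
byte 1: 06 XOR 83 = 85
byte 2: 26 XOR 4d = 6b
byte 3: 5e XOR 25 = 7b
byte 4: 14 XOR ef = fb
byte 5: 69 XOR 38 = 51
byte 6: c2 XOR 13 = d1
byte 7: 56 XOR dc = 8a
byte 8: 28 XOR b5 = 9d
byte 9: 5b XOR 74 = 2f
byte 10: bd XOR ee = 53
byte 11: 63 XOR a5 = c6
byte 12: 24 XOR 25 = 01

d7856b7bfb51d18a9d2f53c601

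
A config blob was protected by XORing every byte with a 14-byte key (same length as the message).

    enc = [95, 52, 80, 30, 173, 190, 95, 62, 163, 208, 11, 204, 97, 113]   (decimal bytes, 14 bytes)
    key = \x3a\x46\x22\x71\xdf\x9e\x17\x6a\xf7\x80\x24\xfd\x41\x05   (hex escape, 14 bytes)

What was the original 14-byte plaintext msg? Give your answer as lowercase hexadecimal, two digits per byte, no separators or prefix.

XOR is its own inverse, so applying the key byte-wise gives the result directly.
byte 0: 01011111 xor 00111010 = 01100101
byte 1: 00110100 xor 01000110 = 01110010
byte 2: 01010000 xor 00100010 = 01110010
byte 3: 00011110 xor 01110001 = 01101111
byte 4: 10101101 xor 11011111 = 01110010
byte 5: 10111110 xor 10011110 = 00100000
byte 6: 01011111 xor 00010111 = 01001000
byte 7: 00111110 xor 01101010 = 01010100
byte 8: 10100011 xor 11110111 = 01010100
byte 9: 11010000 xor 10000000 = 01010000
byte 10: 00001011 xor 00100100 = 00101111
byte 11: 11001100 xor 11111101 = 00110001
byte 12: 01100001 xor 01000001 = 00100000
byte 13: 01110001 xor 00000101 = 01110100

6572726f7220485454502f312074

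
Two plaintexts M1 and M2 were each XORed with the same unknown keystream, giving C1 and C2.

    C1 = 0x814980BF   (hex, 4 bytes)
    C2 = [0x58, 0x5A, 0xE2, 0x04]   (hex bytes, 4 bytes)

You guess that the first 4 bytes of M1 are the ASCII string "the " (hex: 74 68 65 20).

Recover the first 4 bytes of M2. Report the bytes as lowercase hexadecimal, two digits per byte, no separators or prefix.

ad7b079b

First, C1 ⊕ C2 = (M1 ⊕ K) ⊕ (M2 ⊕ K) = M1 ⊕ M2, so the key drops out. Then M2 = (M1 ⊕ M2) ⊕ M1 over the first 4 bytes.
byte 0: (81 XOR 58) XOR 74 = d9 XOR 74 = ad
byte 1: (49 XOR 5a) XOR 68 = 13 XOR 68 = 7b
byte 2: (80 XOR e2) XOR 65 = 62 XOR 65 = 07
byte 3: (bf XOR 04) XOR 20 = bb XOR 20 = 9b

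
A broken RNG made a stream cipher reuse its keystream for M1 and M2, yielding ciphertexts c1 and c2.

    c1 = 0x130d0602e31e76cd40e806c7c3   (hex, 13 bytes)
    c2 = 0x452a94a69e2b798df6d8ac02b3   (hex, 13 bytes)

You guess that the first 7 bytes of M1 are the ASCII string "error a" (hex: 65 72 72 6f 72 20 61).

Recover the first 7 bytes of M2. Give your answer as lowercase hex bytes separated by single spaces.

First, c1 ⊕ c2 = (M1 ⊕ K) ⊕ (M2 ⊕ K) = M1 ⊕ M2, so the key drops out. Then M2 = (M1 ⊕ M2) ⊕ M1 over the first 7 bytes.
byte 0: (13 ^ 45) ^ 65 = 56 ^ 65 = 33
byte 1: (0d ^ 2a) ^ 72 = 27 ^ 72 = 55
byte 2: (06 ^ 94) ^ 72 = 92 ^ 72 = e0
byte 3: (02 ^ a6) ^ 6f = a4 ^ 6f = cb
byte 4: (e3 ^ 9e) ^ 72 = 7d ^ 72 = 0f
byte 5: (1e ^ 2b) ^ 20 = 35 ^ 20 = 15
byte 6: (76 ^ 79) ^ 61 = 0f ^ 61 = 6e

33 55 e0 cb 0f 15 6e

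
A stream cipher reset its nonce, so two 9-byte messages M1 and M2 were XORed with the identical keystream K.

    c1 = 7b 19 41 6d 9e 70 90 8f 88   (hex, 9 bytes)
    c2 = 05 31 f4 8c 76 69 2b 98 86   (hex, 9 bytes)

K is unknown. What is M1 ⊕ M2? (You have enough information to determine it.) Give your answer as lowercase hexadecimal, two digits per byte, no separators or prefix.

7e28b5e1e819bb170e

c1 ⊕ c2 = (M1 ⊕ K) ⊕ (M2 ⊕ K) = M1 ⊕ M2 — the shared key cancels under XOR.
7b ⊕ 05 = 7e
19 ⊕ 31 = 28
41 ⊕ f4 = b5
6d ⊕ 8c = e1
9e ⊕ 76 = e8
70 ⊕ 69 = 19
90 ⊕ 2b = bb
8f ⊕ 98 = 17
88 ⊕ 86 = 0e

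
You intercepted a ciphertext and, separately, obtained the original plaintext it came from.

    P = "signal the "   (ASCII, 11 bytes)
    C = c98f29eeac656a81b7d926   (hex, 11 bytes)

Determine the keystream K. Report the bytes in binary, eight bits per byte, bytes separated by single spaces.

Since C = P ⊕ K, XORing both sides with P gives K = P ⊕ C.
byte 0: 73 ⊕ c9 = ba
byte 1: 69 ⊕ 8f = e6
byte 2: 67 ⊕ 29 = 4e
byte 3: 6e ⊕ ee = 80
byte 4: 61 ⊕ ac = cd
byte 5: 6c ⊕ 65 = 09
byte 6: 20 ⊕ 6a = 4a
byte 7: 74 ⊕ 81 = f5
byte 8: 68 ⊕ b7 = df
byte 9: 65 ⊕ d9 = bc
byte 10: 20 ⊕ 26 = 06

10111010 11100110 01001110 10000000 11001101 00001001 01001010 11110101 11011111 10111100 00000110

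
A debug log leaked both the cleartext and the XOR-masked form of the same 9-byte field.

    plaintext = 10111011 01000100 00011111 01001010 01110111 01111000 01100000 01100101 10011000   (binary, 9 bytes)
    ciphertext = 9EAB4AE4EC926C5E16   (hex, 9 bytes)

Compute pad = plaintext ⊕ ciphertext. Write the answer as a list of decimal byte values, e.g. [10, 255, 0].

Since ciphertext = plaintext ⊕ pad, XORing both sides with plaintext gives pad = plaintext ⊕ ciphertext.
187 ^ 158 =  37
 68 ^ 171 = 239
 31 ^  74 =  85
 74 ^ 228 = 174
119 ^ 236 = 155
120 ^ 146 = 234
 96 ^ 108 =  12
101 ^  94 =  59
152 ^  22 = 142

[37, 239, 85, 174, 155, 234, 12, 59, 142]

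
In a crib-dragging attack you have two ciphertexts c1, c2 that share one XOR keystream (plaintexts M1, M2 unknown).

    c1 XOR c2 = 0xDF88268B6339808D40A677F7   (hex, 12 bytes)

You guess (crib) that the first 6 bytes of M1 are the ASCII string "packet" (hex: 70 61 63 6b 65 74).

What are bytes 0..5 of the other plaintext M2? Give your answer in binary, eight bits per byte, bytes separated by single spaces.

10101111 11101001 01000101 11100000 00000110 01001101

Since c1 ⊕ c2 = M1 ⊕ M2, XORing with the guessed M1 bytes yields the corresponding M2 bytes: M2 = (c1 ⊕ c2) ⊕ M1.
df xor 70 = af
88 xor 61 = e9
26 xor 63 = 45
8b xor 6b = e0
63 xor 65 = 06
39 xor 74 = 4d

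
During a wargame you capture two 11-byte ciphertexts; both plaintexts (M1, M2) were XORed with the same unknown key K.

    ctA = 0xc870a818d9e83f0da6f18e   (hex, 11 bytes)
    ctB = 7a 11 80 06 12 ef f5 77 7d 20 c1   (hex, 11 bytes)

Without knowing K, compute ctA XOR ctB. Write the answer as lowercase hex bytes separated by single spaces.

ctA ⊕ ctB = (M1 ⊕ K) ⊕ (M2 ⊕ K) = M1 ⊕ M2 — the shared key cancels under XOR.
byte 0: c8 ^ 7a = b2
byte 1: 70 ^ 11 = 61
byte 2: a8 ^ 80 = 28
byte 3: 18 ^ 06 = 1e
byte 4: d9 ^ 12 = cb
byte 5: e8 ^ ef = 07
byte 6: 3f ^ f5 = ca
byte 7: 0d ^ 77 = 7a
byte 8: a6 ^ 7d = db
byte 9: f1 ^ 20 = d1
byte 10: 8e ^ c1 = 4f

b2 61 28 1e cb 07 ca 7a db d1 4f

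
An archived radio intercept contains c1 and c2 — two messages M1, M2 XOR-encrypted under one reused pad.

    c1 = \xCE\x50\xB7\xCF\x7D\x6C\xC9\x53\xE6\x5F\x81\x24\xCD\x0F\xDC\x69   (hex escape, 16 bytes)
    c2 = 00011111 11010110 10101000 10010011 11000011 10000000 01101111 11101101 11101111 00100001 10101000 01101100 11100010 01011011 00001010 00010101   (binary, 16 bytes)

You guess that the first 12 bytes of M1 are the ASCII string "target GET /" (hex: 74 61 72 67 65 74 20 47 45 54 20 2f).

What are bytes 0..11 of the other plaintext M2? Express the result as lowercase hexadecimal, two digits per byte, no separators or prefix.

First, c1 ⊕ c2 = (M1 ⊕ K) ⊕ (M2 ⊕ K) = M1 ⊕ M2, so the key drops out. Then M2 = (M1 ⊕ M2) ⊕ M1 over the first 12 bytes.
byte 0: (ce ⊕ 1f) ⊕ 74 = d1 ⊕ 74 = a5
byte 1: (50 ⊕ d6) ⊕ 61 = 86 ⊕ 61 = e7
byte 2: (b7 ⊕ a8) ⊕ 72 = 1f ⊕ 72 = 6d
byte 3: (cf ⊕ 93) ⊕ 67 = 5c ⊕ 67 = 3b
byte 4: (7d ⊕ c3) ⊕ 65 = be ⊕ 65 = db
byte 5: (6c ⊕ 80) ⊕ 74 = ec ⊕ 74 = 98
byte 6: (c9 ⊕ 6f) ⊕ 20 = a6 ⊕ 20 = 86
byte 7: (53 ⊕ ed) ⊕ 47 = be ⊕ 47 = f9
byte 8: (e6 ⊕ ef) ⊕ 45 = 09 ⊕ 45 = 4c
byte 9: (5f ⊕ 21) ⊕ 54 = 7e ⊕ 54 = 2a
byte 10: (81 ⊕ a8) ⊕ 20 = 29 ⊕ 20 = 09
byte 11: (24 ⊕ 6c) ⊕ 2f = 48 ⊕ 2f = 67

a5e76d3bdb9886f94c2a0967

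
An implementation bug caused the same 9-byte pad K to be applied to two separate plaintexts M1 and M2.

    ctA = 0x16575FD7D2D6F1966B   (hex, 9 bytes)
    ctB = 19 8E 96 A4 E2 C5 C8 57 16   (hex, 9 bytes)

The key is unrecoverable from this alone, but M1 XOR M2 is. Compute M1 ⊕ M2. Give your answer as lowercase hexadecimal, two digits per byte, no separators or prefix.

0fd9c973301339c17d

ctA ⊕ ctB = (M1 ⊕ K) ⊕ (M2 ⊕ K) = M1 ⊕ M2 — the shared key cancels under XOR.
16 ⊕ 19 = 0f
57 ⊕ 8e = d9
5f ⊕ 96 = c9
d7 ⊕ a4 = 73
d2 ⊕ e2 = 30
d6 ⊕ c5 = 13
f1 ⊕ c8 = 39
96 ⊕ 57 = c1
6b ⊕ 16 = 7d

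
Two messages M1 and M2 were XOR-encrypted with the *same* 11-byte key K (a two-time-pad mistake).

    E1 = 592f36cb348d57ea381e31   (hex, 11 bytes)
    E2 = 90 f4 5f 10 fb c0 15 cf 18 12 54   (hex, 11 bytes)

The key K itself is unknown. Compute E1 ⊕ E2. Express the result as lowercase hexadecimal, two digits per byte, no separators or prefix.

c9db69dbcf4d4225200c65

E1 ⊕ E2 = (M1 ⊕ K) ⊕ (M2 ⊕ K) = M1 ⊕ M2 — the shared key cancels under XOR.
59 xor 90 = c9
2f xor f4 = db
36 xor 5f = 69
cb xor 10 = db
34 xor fb = cf
8d xor c0 = 4d
57 xor 15 = 42
ea xor cf = 25
38 xor 18 = 20
1e xor 12 = 0c
31 xor 54 = 65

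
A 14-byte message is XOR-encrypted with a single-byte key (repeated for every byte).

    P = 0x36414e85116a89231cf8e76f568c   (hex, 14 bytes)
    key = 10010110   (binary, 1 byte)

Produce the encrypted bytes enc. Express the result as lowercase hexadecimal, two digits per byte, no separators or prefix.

The 1-byte key repeats, so the effective keystream is 96 96 96 96 96 96 96 96 96 96 96 96 96 96.
byte 0: 00110110 ^ 10010110 = 10100000
byte 1: 01000001 ^ 10010110 = 11010111
byte 2: 01001110 ^ 10010110 = 11011000
byte 3: 10000101 ^ 10010110 = 00010011
byte 4: 00010001 ^ 10010110 = 10000111
byte 5: 01101010 ^ 10010110 = 11111100
byte 6: 10001001 ^ 10010110 = 00011111
byte 7: 00100011 ^ 10010110 = 10110101
byte 8: 00011100 ^ 10010110 = 10001010
byte 9: 11111000 ^ 10010110 = 01101110
byte 10: 11100111 ^ 10010110 = 01110001
byte 11: 01101111 ^ 10010110 = 11111001
byte 12: 01010110 ^ 10010110 = 11000000
byte 13: 10001100 ^ 10010110 = 00011010

a0d7d81387fc1fb58a6e71f9c01a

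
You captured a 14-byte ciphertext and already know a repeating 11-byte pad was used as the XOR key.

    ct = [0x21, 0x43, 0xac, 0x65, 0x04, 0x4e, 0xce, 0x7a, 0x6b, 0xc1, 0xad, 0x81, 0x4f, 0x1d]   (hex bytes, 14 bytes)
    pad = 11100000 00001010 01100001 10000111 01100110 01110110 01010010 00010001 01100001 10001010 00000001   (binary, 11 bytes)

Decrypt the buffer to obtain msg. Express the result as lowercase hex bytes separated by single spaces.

c1 49 cd e2 62 38 9c 6b 0a 4b ac 61 45 7c

The 11-byte key repeats, so the effective keystream is e0 0a 61 87 66 76 52 11 61 8a 01 e0 0a 61.
byte 0: 21 ⊕ e0 = c1
byte 1: 43 ⊕ 0a = 49
byte 2: ac ⊕ 61 = cd
byte 3: 65 ⊕ 87 = e2
byte 4: 04 ⊕ 66 = 62
byte 5: 4e ⊕ 76 = 38
byte 6: ce ⊕ 52 = 9c
byte 7: 7a ⊕ 11 = 6b
byte 8: 6b ⊕ 61 = 0a
byte 9: c1 ⊕ 8a = 4b
byte 10: ad ⊕ 01 = ac
byte 11: 81 ⊕ e0 = 61
byte 12: 4f ⊕ 0a = 45
byte 13: 1d ⊕ 61 = 7c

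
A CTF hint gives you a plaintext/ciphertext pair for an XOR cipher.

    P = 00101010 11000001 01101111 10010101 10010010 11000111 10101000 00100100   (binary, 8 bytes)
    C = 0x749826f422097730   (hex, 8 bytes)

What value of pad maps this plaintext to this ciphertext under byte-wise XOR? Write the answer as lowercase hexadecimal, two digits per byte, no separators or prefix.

Since C = P ⊕ pad, XORing both sides with P gives pad = P ⊕ C.
byte 0:  42 xor 116 =  94
byte 1: 193 xor 152 =  89
byte 2: 111 xor  38 =  73
byte 3: 149 xor 244 =  97
byte 4: 146 xor  34 = 176
byte 5: 199 xor   9 = 206
byte 6: 168 xor 119 = 223
byte 7:  36 xor  48 =  20

5e594961b0cedf14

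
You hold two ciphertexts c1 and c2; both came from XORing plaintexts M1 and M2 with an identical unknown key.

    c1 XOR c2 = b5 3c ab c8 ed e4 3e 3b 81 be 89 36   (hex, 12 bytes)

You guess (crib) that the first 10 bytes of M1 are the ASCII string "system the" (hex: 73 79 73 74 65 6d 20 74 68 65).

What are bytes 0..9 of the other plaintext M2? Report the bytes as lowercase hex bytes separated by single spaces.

Since c1 ⊕ c2 = M1 ⊕ M2, XORing with the guessed M1 bytes yields the corresponding M2 bytes: M2 = (c1 ⊕ c2) ⊕ M1.
byte 0: b5 ^ 73 = c6
byte 1: 3c ^ 79 = 45
byte 2: ab ^ 73 = d8
byte 3: c8 ^ 74 = bc
byte 4: ed ^ 65 = 88
byte 5: e4 ^ 6d = 89
byte 6: 3e ^ 20 = 1e
byte 7: 3b ^ 74 = 4f
byte 8: 81 ^ 68 = e9
byte 9: be ^ 65 = db

c6 45 d8 bc 88 89 1e 4f e9 db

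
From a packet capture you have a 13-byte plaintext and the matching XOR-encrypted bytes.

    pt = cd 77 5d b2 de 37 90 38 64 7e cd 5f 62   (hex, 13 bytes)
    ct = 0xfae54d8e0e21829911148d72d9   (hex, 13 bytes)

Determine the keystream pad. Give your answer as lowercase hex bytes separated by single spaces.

Since ct = pt ⊕ pad, XORing both sides with pt gives pad = pt ⊕ ct.
byte 0: 205 ^ 250 =  55
byte 1: 119 ^ 229 = 146
byte 2:  93 ^  77 =  16
byte 3: 178 ^ 142 =  60
byte 4: 222 ^  14 = 208
byte 5:  55 ^  33 =  22
byte 6: 144 ^ 130 =  18
byte 7:  56 ^ 153 = 161
byte 8: 100 ^  17 = 117
byte 9: 126 ^  20 = 106
byte 10: 205 ^ 141 =  64
byte 11:  95 ^ 114 =  45
byte 12:  98 ^ 217 = 187

37 92 10 3c d0 16 12 a1 75 6a 40 2d bb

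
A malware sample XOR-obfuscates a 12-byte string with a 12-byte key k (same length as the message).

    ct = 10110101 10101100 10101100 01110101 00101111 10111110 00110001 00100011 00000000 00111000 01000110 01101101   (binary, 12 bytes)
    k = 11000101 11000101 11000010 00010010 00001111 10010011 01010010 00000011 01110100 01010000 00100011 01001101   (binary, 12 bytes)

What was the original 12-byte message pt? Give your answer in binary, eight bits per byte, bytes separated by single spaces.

XOR is its own inverse, so applying the key byte-wise gives the result directly.
byte 0: 181 XOR 197 = 112
byte 1: 172 XOR 197 = 105
byte 2: 172 XOR 194 = 110
byte 3: 117 XOR  18 = 103
byte 4:  47 XOR  15 =  32
byte 5: 190 XOR 147 =  45
byte 6:  49 XOR  82 =  99
byte 7:  35 XOR   3 =  32
byte 8:   0 XOR 116 = 116
byte 9:  56 XOR  80 = 104
byte 10:  70 XOR  35 = 101
byte 11: 109 XOR  77 =  32

01110000 01101001 01101110 01100111 00100000 00101101 01100011 00100000 01110100 01101000 01100101 00100000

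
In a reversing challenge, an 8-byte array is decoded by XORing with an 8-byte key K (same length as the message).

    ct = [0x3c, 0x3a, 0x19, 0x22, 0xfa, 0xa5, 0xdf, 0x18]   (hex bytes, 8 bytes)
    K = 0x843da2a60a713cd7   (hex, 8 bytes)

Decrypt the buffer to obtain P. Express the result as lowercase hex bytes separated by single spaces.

3c ⊕ 84 = b8
3a ⊕ 3d = 07
19 ⊕ a2 = bb
22 ⊕ a6 = 84
fa ⊕ 0a = f0
a5 ⊕ 71 = d4
df ⊕ 3c = e3
18 ⊕ d7 = cf

b8 07 bb 84 f0 d4 e3 cf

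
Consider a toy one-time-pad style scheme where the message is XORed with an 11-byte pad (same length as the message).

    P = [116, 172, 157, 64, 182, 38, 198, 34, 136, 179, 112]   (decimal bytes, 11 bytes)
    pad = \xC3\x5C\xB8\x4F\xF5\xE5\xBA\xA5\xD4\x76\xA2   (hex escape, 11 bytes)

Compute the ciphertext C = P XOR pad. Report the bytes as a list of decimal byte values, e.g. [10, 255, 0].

[183, 240, 37, 15, 67, 195, 124, 135, 92, 197, 210]

XOR is its own inverse, so applying the key byte-wise gives the result directly.
byte 0: 74 XOR c3 = b7
byte 1: ac XOR 5c = f0
byte 2: 9d XOR b8 = 25
byte 3: 40 XOR 4f = 0f
byte 4: b6 XOR f5 = 43
byte 5: 26 XOR e5 = c3
byte 6: c6 XOR ba = 7c
byte 7: 22 XOR a5 = 87
byte 8: 88 XOR d4 = 5c
byte 9: b3 XOR 76 = c5
byte 10: 70 XOR a2 = d2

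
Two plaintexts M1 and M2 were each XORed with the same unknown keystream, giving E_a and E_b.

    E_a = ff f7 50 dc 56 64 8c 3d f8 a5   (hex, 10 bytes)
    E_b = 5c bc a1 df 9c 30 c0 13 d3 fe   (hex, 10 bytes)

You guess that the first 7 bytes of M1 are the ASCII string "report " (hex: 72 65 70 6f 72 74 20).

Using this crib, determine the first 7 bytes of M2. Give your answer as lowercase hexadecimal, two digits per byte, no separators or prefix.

First, E_a ⊕ E_b = (M1 ⊕ K) ⊕ (M2 ⊕ K) = M1 ⊕ M2, so the key drops out. Then M2 = (M1 ⊕ M2) ⊕ M1 over the first 7 bytes.
byte 0: (ff ⊕ 5c) ⊕ 72 = a3 ⊕ 72 = d1
byte 1: (f7 ⊕ bc) ⊕ 65 = 4b ⊕ 65 = 2e
byte 2: (50 ⊕ a1) ⊕ 70 = f1 ⊕ 70 = 81
byte 3: (dc ⊕ df) ⊕ 6f = 03 ⊕ 6f = 6c
byte 4: (56 ⊕ 9c) ⊕ 72 = ca ⊕ 72 = b8
byte 5: (64 ⊕ 30) ⊕ 74 = 54 ⊕ 74 = 20
byte 6: (8c ⊕ c0) ⊕ 20 = 4c ⊕ 20 = 6c

d12e816cb8206c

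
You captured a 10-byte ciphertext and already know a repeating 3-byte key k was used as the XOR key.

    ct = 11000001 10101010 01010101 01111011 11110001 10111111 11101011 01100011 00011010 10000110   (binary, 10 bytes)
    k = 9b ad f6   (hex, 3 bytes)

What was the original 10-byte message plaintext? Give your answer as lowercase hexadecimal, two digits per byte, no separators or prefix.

The 3-byte key repeats, so the effective keystream is 9b ad f6 9b ad f6 9b ad f6 9b.
byte 0: c1 ⊕ 9b = 5a
byte 1: aa ⊕ ad = 07
byte 2: 55 ⊕ f6 = a3
byte 3: 7b ⊕ 9b = e0
byte 4: f1 ⊕ ad = 5c
byte 5: bf ⊕ f6 = 49
byte 6: eb ⊕ 9b = 70
byte 7: 63 ⊕ ad = ce
byte 8: 1a ⊕ f6 = ec
byte 9: 86 ⊕ 9b = 1d

5a07a3e05c4970ceec1d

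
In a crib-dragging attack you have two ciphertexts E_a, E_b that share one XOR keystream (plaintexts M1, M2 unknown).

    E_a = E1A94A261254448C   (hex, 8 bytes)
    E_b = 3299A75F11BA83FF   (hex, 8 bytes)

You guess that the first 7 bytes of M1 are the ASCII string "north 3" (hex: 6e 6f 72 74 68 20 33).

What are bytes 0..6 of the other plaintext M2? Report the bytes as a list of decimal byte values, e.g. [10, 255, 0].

[189, 95, 159, 13, 107, 206, 244]

First, E_a ⊕ E_b = (M1 ⊕ K) ⊕ (M2 ⊕ K) = M1 ⊕ M2, so the key drops out. Then M2 = (M1 ⊕ M2) ⊕ M1 over the first 7 bytes.
byte 0: (e1 ⊕ 32) ⊕ 6e = d3 ⊕ 6e = bd
byte 1: (a9 ⊕ 99) ⊕ 6f = 30 ⊕ 6f = 5f
byte 2: (4a ⊕ a7) ⊕ 72 = ed ⊕ 72 = 9f
byte 3: (26 ⊕ 5f) ⊕ 74 = 79 ⊕ 74 = 0d
byte 4: (12 ⊕ 11) ⊕ 68 = 03 ⊕ 68 = 6b
byte 5: (54 ⊕ ba) ⊕ 20 = ee ⊕ 20 = ce
byte 6: (44 ⊕ 83) ⊕ 33 = c7 ⊕ 33 = f4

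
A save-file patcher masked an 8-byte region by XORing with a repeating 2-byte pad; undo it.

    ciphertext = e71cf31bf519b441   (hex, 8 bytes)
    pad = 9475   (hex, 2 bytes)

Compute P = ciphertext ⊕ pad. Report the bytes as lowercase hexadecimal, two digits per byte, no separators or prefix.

The 2-byte key repeats, so the effective keystream is 94 75 94 75 94 75 94 75.
byte 0: 11100111 ^ 10010100 = 01110011
byte 1: 00011100 ^ 01110101 = 01101001
byte 2: 11110011 ^ 10010100 = 01100111
byte 3: 00011011 ^ 01110101 = 01101110
byte 4: 11110101 ^ 10010100 = 01100001
byte 5: 00011001 ^ 01110101 = 01101100
byte 6: 10110100 ^ 10010100 = 00100000
byte 7: 01000001 ^ 01110101 = 00110100

7369676e616c2034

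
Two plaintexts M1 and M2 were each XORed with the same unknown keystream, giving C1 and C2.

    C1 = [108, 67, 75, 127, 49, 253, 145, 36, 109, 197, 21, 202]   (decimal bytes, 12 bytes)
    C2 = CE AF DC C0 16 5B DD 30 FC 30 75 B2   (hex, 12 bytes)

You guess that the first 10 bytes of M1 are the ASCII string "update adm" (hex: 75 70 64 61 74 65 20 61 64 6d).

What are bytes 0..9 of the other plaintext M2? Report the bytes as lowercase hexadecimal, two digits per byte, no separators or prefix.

d79cf3de53c36c75f598

First, C1 ⊕ C2 = (M1 ⊕ K) ⊕ (M2 ⊕ K) = M1 ⊕ M2, so the key drops out. Then M2 = (M1 ⊕ M2) ⊕ M1 over the first 10 bytes.
byte 0: (6c ⊕ ce) ⊕ 75 = a2 ⊕ 75 = d7
byte 1: (43 ⊕ af) ⊕ 70 = ec ⊕ 70 = 9c
byte 2: (4b ⊕ dc) ⊕ 64 = 97 ⊕ 64 = f3
byte 3: (7f ⊕ c0) ⊕ 61 = bf ⊕ 61 = de
byte 4: (31 ⊕ 16) ⊕ 74 = 27 ⊕ 74 = 53
byte 5: (fd ⊕ 5b) ⊕ 65 = a6 ⊕ 65 = c3
byte 6: (91 ⊕ dd) ⊕ 20 = 4c ⊕ 20 = 6c
byte 7: (24 ⊕ 30) ⊕ 61 = 14 ⊕ 61 = 75
byte 8: (6d ⊕ fc) ⊕ 64 = 91 ⊕ 64 = f5
byte 9: (c5 ⊕ 30) ⊕ 6d = f5 ⊕ 6d = 98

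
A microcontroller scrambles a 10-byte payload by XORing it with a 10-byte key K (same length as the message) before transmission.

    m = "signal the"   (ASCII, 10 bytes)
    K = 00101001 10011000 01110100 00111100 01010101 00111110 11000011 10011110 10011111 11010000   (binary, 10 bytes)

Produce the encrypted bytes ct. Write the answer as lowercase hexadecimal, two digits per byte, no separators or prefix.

5af113523452e3eaf7b5

XOR is its own inverse, so applying the key byte-wise gives the result directly.
01110011 XOR 00101001 = 01011010
01101001 XOR 10011000 = 11110001
01100111 XOR 01110100 = 00010011
01101110 XOR 00111100 = 01010010
01100001 XOR 01010101 = 00110100
01101100 XOR 00111110 = 01010010
00100000 XOR 11000011 = 11100011
01110100 XOR 10011110 = 11101010
01101000 XOR 10011111 = 11110111
01100101 XOR 11010000 = 10110101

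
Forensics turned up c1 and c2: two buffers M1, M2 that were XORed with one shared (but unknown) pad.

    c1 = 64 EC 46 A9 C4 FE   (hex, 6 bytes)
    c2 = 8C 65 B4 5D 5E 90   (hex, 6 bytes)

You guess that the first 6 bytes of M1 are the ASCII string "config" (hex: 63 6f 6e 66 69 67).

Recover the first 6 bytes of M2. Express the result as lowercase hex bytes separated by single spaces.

First, c1 ⊕ c2 = (M1 ⊕ K) ⊕ (M2 ⊕ K) = M1 ⊕ M2, so the key drops out. Then M2 = (M1 ⊕ M2) ⊕ M1 over the first 6 bytes.
byte 0: (64 xor 8c) xor 63 = e8 xor 63 = 8b
byte 1: (ec xor 65) xor 6f = 89 xor 6f = e6
byte 2: (46 xor b4) xor 6e = f2 xor 6e = 9c
byte 3: (a9 xor 5d) xor 66 = f4 xor 66 = 92
byte 4: (c4 xor 5e) xor 69 = 9a xor 69 = f3
byte 5: (fe xor 90) xor 67 = 6e xor 67 = 09

8b e6 9c 92 f3 09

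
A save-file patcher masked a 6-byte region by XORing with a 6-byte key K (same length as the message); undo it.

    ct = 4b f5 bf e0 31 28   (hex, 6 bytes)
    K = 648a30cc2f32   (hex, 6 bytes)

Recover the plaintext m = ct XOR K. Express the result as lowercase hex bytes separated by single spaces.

2f 7f 8f 2c 1e 1a

XOR is its own inverse, so applying the key byte-wise gives the result directly.
byte 0: 4b ⊕ 64 = 2f
byte 1: f5 ⊕ 8a = 7f
byte 2: bf ⊕ 30 = 8f
byte 3: e0 ⊕ cc = 2c
byte 4: 31 ⊕ 2f = 1e
byte 5: 28 ⊕ 32 = 1a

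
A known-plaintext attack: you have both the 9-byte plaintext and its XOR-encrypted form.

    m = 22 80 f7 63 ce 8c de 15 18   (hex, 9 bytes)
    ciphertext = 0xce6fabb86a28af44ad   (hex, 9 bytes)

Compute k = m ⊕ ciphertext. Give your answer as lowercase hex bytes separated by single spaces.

Since ciphertext = m ⊕ k, XORing both sides with m gives k = m ⊕ ciphertext.
byte 0: 22 xor ce = ec
byte 1: 80 xor 6f = ef
byte 2: f7 xor ab = 5c
byte 3: 63 xor b8 = db
byte 4: ce xor 6a = a4
byte 5: 8c xor 28 = a4
byte 6: de xor af = 71
byte 7: 15 xor 44 = 51
byte 8: 18 xor ad = b5

ec ef 5c db a4 a4 71 51 b5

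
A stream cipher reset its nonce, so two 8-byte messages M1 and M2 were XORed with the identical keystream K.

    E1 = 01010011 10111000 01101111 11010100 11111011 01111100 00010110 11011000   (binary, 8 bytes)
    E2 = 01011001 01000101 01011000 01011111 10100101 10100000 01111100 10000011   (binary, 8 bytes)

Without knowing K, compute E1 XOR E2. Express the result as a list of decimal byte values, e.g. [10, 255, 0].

E1 ⊕ E2 = (M1 ⊕ K) ⊕ (M2 ⊕ K) = M1 ⊕ M2 — the shared key cancels under XOR.
byte 0:  83 ^  89 =  10
byte 1: 184 ^  69 = 253
byte 2: 111 ^  88 =  55
byte 3: 212 ^  95 = 139
byte 4: 251 ^ 165 =  94
byte 5: 124 ^ 160 = 220
byte 6:  22 ^ 124 = 106
byte 7: 216 ^ 131 =  91

[10, 253, 55, 139, 94, 220, 106, 91]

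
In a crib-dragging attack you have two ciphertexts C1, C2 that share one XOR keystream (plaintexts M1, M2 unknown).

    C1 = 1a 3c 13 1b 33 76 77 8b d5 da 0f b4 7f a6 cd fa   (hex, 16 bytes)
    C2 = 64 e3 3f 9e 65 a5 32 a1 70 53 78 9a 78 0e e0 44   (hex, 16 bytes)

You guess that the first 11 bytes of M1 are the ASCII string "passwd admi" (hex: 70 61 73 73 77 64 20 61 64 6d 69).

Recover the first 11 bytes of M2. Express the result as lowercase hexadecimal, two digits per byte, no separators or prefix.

0ebe5ff621b7654bc1e41e

First, C1 ⊕ C2 = (M1 ⊕ K) ⊕ (M2 ⊕ K) = M1 ⊕ M2, so the key drops out. Then M2 = (M1 ⊕ M2) ⊕ M1 over the first 11 bytes.
byte 0: (1a ⊕ 64) ⊕ 70 = 7e ⊕ 70 = 0e
byte 1: (3c ⊕ e3) ⊕ 61 = df ⊕ 61 = be
byte 2: (13 ⊕ 3f) ⊕ 73 = 2c ⊕ 73 = 5f
byte 3: (1b ⊕ 9e) ⊕ 73 = 85 ⊕ 73 = f6
byte 4: (33 ⊕ 65) ⊕ 77 = 56 ⊕ 77 = 21
byte 5: (76 ⊕ a5) ⊕ 64 = d3 ⊕ 64 = b7
byte 6: (77 ⊕ 32) ⊕ 20 = 45 ⊕ 20 = 65
byte 7: (8b ⊕ a1) ⊕ 61 = 2a ⊕ 61 = 4b
byte 8: (d5 ⊕ 70) ⊕ 64 = a5 ⊕ 64 = c1
byte 9: (da ⊕ 53) ⊕ 6d = 89 ⊕ 6d = e4
byte 10: (0f ⊕ 78) ⊕ 69 = 77 ⊕ 69 = 1e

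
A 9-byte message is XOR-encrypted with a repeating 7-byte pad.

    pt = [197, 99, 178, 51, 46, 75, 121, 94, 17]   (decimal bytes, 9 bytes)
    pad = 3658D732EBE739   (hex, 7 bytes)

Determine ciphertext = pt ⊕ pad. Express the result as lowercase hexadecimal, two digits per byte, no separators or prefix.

The 7-byte key repeats, so the effective keystream is 36 58 d7 32 eb e7 39 36 58.
byte 0: 197 ^  54 = 243
byte 1:  99 ^  88 =  59
byte 2: 178 ^ 215 = 101
byte 3:  51 ^  50 =   1
byte 4:  46 ^ 235 = 197
byte 5:  75 ^ 231 = 172
byte 6: 121 ^  57 =  64
byte 7:  94 ^  54 = 104
byte 8:  17 ^  88 =  73

f33b6501c5ac406849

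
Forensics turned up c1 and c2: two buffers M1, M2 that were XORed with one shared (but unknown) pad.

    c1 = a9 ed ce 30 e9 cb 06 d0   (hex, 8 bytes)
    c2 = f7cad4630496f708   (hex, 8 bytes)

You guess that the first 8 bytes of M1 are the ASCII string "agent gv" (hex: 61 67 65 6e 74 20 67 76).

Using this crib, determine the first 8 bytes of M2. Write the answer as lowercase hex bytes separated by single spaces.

First, c1 ⊕ c2 = (M1 ⊕ K) ⊕ (M2 ⊕ K) = M1 ⊕ M2, so the key drops out. Then M2 = (M1 ⊕ M2) ⊕ M1 over the first 8 bytes.
byte 0: (a9 xor f7) xor 61 = 5e xor 61 = 3f
byte 1: (ed xor ca) xor 67 = 27 xor 67 = 40
byte 2: (ce xor d4) xor 65 = 1a xor 65 = 7f
byte 3: (30 xor 63) xor 6e = 53 xor 6e = 3d
byte 4: (e9 xor 04) xor 74 = ed xor 74 = 99
byte 5: (cb xor 96) xor 20 = 5d xor 20 = 7d
byte 6: (06 xor f7) xor 67 = f1 xor 67 = 96
byte 7: (d0 xor 08) xor 76 = d8 xor 76 = ae

3f 40 7f 3d 99 7d 96 ae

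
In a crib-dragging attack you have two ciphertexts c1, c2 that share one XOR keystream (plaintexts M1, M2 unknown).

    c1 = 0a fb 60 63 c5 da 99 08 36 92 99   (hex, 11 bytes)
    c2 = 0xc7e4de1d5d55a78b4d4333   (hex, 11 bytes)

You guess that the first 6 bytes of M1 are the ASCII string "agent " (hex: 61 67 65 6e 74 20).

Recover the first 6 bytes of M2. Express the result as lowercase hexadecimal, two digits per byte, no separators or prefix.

ac78db10ecaf

First, c1 ⊕ c2 = (M1 ⊕ K) ⊕ (M2 ⊕ K) = M1 ⊕ M2, so the key drops out. Then M2 = (M1 ⊕ M2) ⊕ M1 over the first 6 bytes.
byte 0: (0a ^ c7) ^ 61 = cd ^ 61 = ac
byte 1: (fb ^ e4) ^ 67 = 1f ^ 67 = 78
byte 2: (60 ^ de) ^ 65 = be ^ 65 = db
byte 3: (63 ^ 1d) ^ 6e = 7e ^ 6e = 10
byte 4: (c5 ^ 5d) ^ 74 = 98 ^ 74 = ec
byte 5: (da ^ 55) ^ 20 = 8f ^ 20 = af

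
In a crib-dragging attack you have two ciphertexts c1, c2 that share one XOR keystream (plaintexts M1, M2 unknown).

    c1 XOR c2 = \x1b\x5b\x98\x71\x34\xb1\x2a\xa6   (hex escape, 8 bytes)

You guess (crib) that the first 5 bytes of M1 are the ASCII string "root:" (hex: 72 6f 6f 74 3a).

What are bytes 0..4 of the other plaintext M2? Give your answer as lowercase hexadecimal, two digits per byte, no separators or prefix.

Since c1 ⊕ c2 = M1 ⊕ M2, XORing with the guessed M1 bytes yields the corresponding M2 bytes: M2 = (c1 ⊕ c2) ⊕ M1.
1b ^ 72 = 69
5b ^ 6f = 34
98 ^ 6f = f7
71 ^ 74 = 05
34 ^ 3a = 0e

6934f7050e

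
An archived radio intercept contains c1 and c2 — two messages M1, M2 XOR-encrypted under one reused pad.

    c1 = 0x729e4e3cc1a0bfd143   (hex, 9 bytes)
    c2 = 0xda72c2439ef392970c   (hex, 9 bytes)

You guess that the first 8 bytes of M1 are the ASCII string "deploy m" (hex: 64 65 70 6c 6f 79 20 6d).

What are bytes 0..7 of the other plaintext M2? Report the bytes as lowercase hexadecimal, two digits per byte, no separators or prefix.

First, c1 ⊕ c2 = (M1 ⊕ K) ⊕ (M2 ⊕ K) = M1 ⊕ M2, so the key drops out. Then M2 = (M1 ⊕ M2) ⊕ M1 over the first 8 bytes.
byte 0: (72 ^ da) ^ 64 = a8 ^ 64 = cc
byte 1: (9e ^ 72) ^ 65 = ec ^ 65 = 89
byte 2: (4e ^ c2) ^ 70 = 8c ^ 70 = fc
byte 3: (3c ^ 43) ^ 6c = 7f ^ 6c = 13
byte 4: (c1 ^ 9e) ^ 6f = 5f ^ 6f = 30
byte 5: (a0 ^ f3) ^ 79 = 53 ^ 79 = 2a
byte 6: (bf ^ 92) ^ 20 = 2d ^ 20 = 0d
byte 7: (d1 ^ 97) ^ 6d = 46 ^ 6d = 2b

cc89fc13302a0d2b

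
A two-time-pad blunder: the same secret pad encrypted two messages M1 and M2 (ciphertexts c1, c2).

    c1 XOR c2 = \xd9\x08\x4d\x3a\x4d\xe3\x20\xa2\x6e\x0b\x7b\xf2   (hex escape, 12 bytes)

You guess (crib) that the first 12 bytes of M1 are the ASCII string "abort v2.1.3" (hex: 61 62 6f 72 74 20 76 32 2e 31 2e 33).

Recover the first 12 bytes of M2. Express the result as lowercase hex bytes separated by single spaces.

Since c1 ⊕ c2 = M1 ⊕ M2, XORing with the guessed M1 bytes yields the corresponding M2 bytes: M2 = (c1 ⊕ c2) ⊕ M1.
d9 ^ 61 = b8
08 ^ 62 = 6a
4d ^ 6f = 22
3a ^ 72 = 48
4d ^ 74 = 39
e3 ^ 20 = c3
20 ^ 76 = 56
a2 ^ 32 = 90
6e ^ 2e = 40
0b ^ 31 = 3a
7b ^ 2e = 55
f2 ^ 33 = c1

b8 6a 22 48 39 c3 56 90 40 3a 55 c1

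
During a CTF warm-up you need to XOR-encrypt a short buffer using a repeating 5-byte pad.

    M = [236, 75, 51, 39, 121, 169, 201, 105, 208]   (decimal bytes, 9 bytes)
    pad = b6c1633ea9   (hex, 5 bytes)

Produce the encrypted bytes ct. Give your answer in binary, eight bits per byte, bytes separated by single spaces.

The 5-byte key repeats, so the effective keystream is b6 c1 63 3e a9 b6 c1 63 3e.
byte 0: 236 XOR 182 =  90
byte 1:  75 XOR 193 = 138
byte 2:  51 XOR  99 =  80
byte 3:  39 XOR  62 =  25
byte 4: 121 XOR 169 = 208
byte 5: 169 XOR 182 =  31
byte 6: 201 XOR 193 =   8
byte 7: 105 XOR  99 =  10
byte 8: 208 XOR  62 = 238

01011010 10001010 01010000 00011001 11010000 00011111 00001000 00001010 11101110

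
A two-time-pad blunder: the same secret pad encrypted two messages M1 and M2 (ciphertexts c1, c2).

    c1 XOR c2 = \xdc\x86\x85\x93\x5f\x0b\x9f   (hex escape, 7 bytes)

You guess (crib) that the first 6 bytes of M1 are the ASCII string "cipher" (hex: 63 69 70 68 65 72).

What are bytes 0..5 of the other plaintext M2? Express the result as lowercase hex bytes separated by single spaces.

bf ef f5 fb 3a 79

Since c1 ⊕ c2 = M1 ⊕ M2, XORing with the guessed M1 bytes yields the corresponding M2 bytes: M2 = (c1 ⊕ c2) ⊕ M1.
dc xor 63 = bf
86 xor 69 = ef
85 xor 70 = f5
93 xor 68 = fb
5f xor 65 = 3a
0b xor 72 = 79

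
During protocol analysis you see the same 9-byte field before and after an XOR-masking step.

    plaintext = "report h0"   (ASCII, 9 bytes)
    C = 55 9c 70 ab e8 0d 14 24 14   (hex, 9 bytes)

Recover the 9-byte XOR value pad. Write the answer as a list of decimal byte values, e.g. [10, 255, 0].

[39, 249, 0, 196, 154, 121, 52, 76, 36]

Since C = plaintext ⊕ pad, XORing both sides with plaintext gives pad = plaintext ⊕ C.
72 ^ 55 = 27
65 ^ 9c = f9
70 ^ 70 = 00
6f ^ ab = c4
72 ^ e8 = 9a
74 ^ 0d = 79
20 ^ 14 = 34
68 ^ 24 = 4c
30 ^ 14 = 24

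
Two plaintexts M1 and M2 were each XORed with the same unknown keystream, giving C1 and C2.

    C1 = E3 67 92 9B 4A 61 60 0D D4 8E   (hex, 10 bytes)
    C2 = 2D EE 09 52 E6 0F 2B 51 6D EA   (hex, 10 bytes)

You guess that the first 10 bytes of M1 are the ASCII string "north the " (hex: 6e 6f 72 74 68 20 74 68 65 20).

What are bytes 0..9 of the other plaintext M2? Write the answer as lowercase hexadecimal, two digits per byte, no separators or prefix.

First, C1 ⊕ C2 = (M1 ⊕ K) ⊕ (M2 ⊕ K) = M1 ⊕ M2, so the key drops out. Then M2 = (M1 ⊕ M2) ⊕ M1 over the first 10 bytes.
byte 0: (e3 ⊕ 2d) ⊕ 6e = ce ⊕ 6e = a0
byte 1: (67 ⊕ ee) ⊕ 6f = 89 ⊕ 6f = e6
byte 2: (92 ⊕ 09) ⊕ 72 = 9b ⊕ 72 = e9
byte 3: (9b ⊕ 52) ⊕ 74 = c9 ⊕ 74 = bd
byte 4: (4a ⊕ e6) ⊕ 68 = ac ⊕ 68 = c4
byte 5: (61 ⊕ 0f) ⊕ 20 = 6e ⊕ 20 = 4e
byte 6: (60 ⊕ 2b) ⊕ 74 = 4b ⊕ 74 = 3f
byte 7: (0d ⊕ 51) ⊕ 68 = 5c ⊕ 68 = 34
byte 8: (d4 ⊕ 6d) ⊕ 65 = b9 ⊕ 65 = dc
byte 9: (8e ⊕ ea) ⊕ 20 = 64 ⊕ 20 = 44

a0e6e9bdc44e3f34dc44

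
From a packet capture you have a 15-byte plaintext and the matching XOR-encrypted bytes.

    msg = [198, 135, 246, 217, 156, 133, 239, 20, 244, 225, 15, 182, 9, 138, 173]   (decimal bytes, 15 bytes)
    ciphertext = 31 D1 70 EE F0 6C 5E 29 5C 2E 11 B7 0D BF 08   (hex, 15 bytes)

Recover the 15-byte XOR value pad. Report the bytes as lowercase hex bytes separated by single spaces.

f7 56 86 37 6c e9 b1 3d a8 cf 1e 01 04 35 a5

Since ciphertext = msg ⊕ pad, XORing both sides with msg gives pad = msg ⊕ ciphertext.
c6 XOR 31 = f7
87 XOR d1 = 56
f6 XOR 70 = 86
d9 XOR ee = 37
9c XOR f0 = 6c
85 XOR 6c = e9
ef XOR 5e = b1
14 XOR 29 = 3d
f4 XOR 5c = a8
e1 XOR 2e = cf
0f XOR 11 = 1e
b6 XOR b7 = 01
09 XOR 0d = 04
8a XOR bf = 35
ad XOR 08 = a5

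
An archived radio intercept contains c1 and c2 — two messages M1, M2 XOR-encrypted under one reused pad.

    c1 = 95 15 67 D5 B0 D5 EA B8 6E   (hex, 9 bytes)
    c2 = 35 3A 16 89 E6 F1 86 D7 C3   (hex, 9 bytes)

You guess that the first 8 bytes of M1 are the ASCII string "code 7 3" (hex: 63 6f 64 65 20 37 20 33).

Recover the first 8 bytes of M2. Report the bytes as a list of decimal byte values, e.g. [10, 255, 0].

[195, 64, 21, 57, 118, 19, 76, 92]

First, c1 ⊕ c2 = (M1 ⊕ K) ⊕ (M2 ⊕ K) = M1 ⊕ M2, so the key drops out. Then M2 = (M1 ⊕ M2) ⊕ M1 over the first 8 bytes.
byte 0: (95 XOR 35) XOR 63 = a0 XOR 63 = c3
byte 1: (15 XOR 3a) XOR 6f = 2f XOR 6f = 40
byte 2: (67 XOR 16) XOR 64 = 71 XOR 64 = 15
byte 3: (d5 XOR 89) XOR 65 = 5c XOR 65 = 39
byte 4: (b0 XOR e6) XOR 20 = 56 XOR 20 = 76
byte 5: (d5 XOR f1) XOR 37 = 24 XOR 37 = 13
byte 6: (ea XOR 86) XOR 20 = 6c XOR 20 = 4c
byte 7: (b8 XOR d7) XOR 33 = 6f XOR 33 = 5c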